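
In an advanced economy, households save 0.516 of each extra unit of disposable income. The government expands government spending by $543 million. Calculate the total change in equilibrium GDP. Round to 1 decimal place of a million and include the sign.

MPC = 1 − MPS = 1 − 0.516 = 0.484.
Expenditure multiplier = 1/(1 − MPC) = 1/(1 − 0.484) = 1/0.516 ≈ 1.938.
ΔY = k × ΔG = (+$543 million) / 0.516 ≈ +$1,052.3 million.

+$1,052.3 million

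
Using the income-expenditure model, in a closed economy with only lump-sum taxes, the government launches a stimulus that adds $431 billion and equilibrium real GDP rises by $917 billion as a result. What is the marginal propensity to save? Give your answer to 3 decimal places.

Implied spending multiplier k = ΔY/ΔG = 917/431 ≈ 2.1276.
Since k = 1/(1 − MPC), MPC = 1 − 1/k = 1 − ΔG/ΔY = 1 − 431/917 ≈ 0.530.
MPS = 1 − MPC = 0.470.

0.470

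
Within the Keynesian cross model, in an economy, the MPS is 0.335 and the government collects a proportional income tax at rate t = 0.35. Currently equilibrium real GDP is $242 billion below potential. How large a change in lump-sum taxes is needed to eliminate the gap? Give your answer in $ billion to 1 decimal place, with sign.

−$206.6 billion

MPC = 1 − MPS = 1 − 0.335 = 0.665.
Spending multiplier = 1/(1 − c(1−t)) = 1/(1 − 0.665×0.65) = 1/0.56775 ≈ 1.761.
Tax multiplier = −c·k = −0.665/0.56775 ≈ −1.171. Need ΔY = +$242 billion, so ΔT = ΔY/(−c·k) = −(+$242 billion) × 0.56775 / 0.665 ≈ −$206.6 billion.
The government should cut lump-sum taxes by $206.6 billion.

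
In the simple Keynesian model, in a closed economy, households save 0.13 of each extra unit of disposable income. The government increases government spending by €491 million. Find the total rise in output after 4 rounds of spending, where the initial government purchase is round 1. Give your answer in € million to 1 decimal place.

MPC = 1 − MPS = 1 − 0.13 = 0.87.
Round 1 adds ΔG = €491 million; each later round is MPC = 0.87 times the previous.
After 4 rounds: 491 + 427.17 + 371.6379 + 323.324973 = ΔG·(1 − c^4)/(1 − c) = 491 × (1 − 0.57289761)/0.13 ≈ €1,613.1 million.

€1,613.1 million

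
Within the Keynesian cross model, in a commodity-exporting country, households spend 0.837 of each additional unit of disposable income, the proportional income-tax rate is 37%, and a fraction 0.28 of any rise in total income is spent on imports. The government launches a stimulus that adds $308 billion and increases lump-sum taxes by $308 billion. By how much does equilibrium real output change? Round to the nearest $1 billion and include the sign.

+$67 billion

Expenditure multiplier = 1/(1 − c(1−t) + m) = 1/(1 − 0.837×0.63 + 0.28) = 1/0.75269 ≈ 1.329.
ΔG contributes k·ΔG = (+$308 billion) / 0.75269 ≈ +$409.2 billion.
ΔT of +$308 billion changes first-round spending by −c·ΔT = −$257.796 billion, contributing k·(−c·ΔT) = (−$257.796 billion) / 0.75269 ≈ −$342.5 billion.
Net ΔY = k(ΔG − c·ΔT) = (+$50.204 billion) / 0.75269 ≈ +$67 billion.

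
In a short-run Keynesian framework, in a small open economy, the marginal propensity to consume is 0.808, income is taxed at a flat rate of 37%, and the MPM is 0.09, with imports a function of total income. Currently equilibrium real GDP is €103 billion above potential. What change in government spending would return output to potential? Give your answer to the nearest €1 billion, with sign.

Spending multiplier = 1/(1 − c(1−t) + m) = 1/(1 − 0.808×0.63 + 0.09) = 1/0.58096 ≈ 1.721.
Need ΔY = −€103 billion, so ΔG = ΔY/k = (−€103 billion) × 0.58096 ≈ −€60 billion.
The government should cut government spending by €60 billion.

−€60 billion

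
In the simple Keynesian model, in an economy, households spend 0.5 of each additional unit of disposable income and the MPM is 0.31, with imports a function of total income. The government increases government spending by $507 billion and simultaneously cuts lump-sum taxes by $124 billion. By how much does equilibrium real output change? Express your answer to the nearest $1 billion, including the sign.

Expenditure multiplier = 1/(1 − c + m) = 1/(1 − 0.5 + 0.31) = 1/0.81 ≈ 1.235.
ΔG contributes k·ΔG = (+$507 billion) / 0.81 ≈ +$625.9 billion.
ΔT of −$124 billion changes first-round spending by −c·ΔT = +$62 billion, contributing k·(−c·ΔT) = (+$62 billion) / 0.81 ≈ +$76.5 billion.
Net ΔY = k(ΔG − c·ΔT) = (+$569 billion) / 0.81 ≈ +$702 billion.

+$702 billion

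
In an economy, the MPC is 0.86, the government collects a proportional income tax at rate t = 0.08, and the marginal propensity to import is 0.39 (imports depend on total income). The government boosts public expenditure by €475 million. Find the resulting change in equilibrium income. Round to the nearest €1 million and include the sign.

+€793 million

Spending multiplier = 1/(1 − c(1−t) + m) = 1/(1 − 0.86×0.92 + 0.39) = 1/0.5988 ≈ 1.67.
ΔY = k × ΔG = (+€475 million) / 0.5988 ≈ +€793 million.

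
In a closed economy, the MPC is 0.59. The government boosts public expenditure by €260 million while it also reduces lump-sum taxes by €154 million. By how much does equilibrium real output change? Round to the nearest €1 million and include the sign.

Expenditure multiplier = 1/(1 − MPC) = 1/(1 − 0.59) = 1/0.41 ≈ 2.439.
ΔG contributes k·ΔG = (+€260 million) / 0.41 ≈ +€634.1 million.
ΔT of −€154 million changes first-round spending by −c·ΔT = +€90.86 million, contributing k·(−c·ΔT) = (+€90.86 million) / 0.41 ≈ +€221.6 million.
Net ΔY = k(ΔG − c·ΔT) = (+€350.86 million) / 0.41 ≈ +€856 million.

+€856 million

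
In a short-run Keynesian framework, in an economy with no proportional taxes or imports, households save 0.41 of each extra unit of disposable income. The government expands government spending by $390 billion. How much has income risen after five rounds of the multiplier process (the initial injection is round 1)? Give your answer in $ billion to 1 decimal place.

MPC = 1 − MPS = 1 − 0.41 = 0.59.
Round 1 adds ΔG = $390 billion; each later round is MPC = 0.59 times the previous.
After 5 rounds: 390 + 230.1 + 135.759 + 80.09781 + 47.2577079 = ΔG·(1 − c^5)/(1 − c) = 390 × (1 − 0.0714924299)/0.41 ≈ $883.2 billion.

$883.2 billion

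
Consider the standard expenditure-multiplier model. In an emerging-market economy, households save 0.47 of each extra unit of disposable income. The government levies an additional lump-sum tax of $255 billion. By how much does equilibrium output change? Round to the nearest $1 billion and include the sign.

MPC = 1 − MPS = 1 − 0.47 = 0.53.
A lump-sum tax change of +$255 billion shifts disposable income by −$255 billion; first-round consumption changes by −c × ΔT = −0.53 × (+$255 billion) = −$135.15 billion.
Expenditure multiplier = 1/(1 − MPC) = 1/(1 − 0.53) = 1/0.47 ≈ 2.128.
The tax multiplier is −c × k ≈ −1.128, so ΔY = k × (−c·ΔT) = (−$135.15 billion) / 0.47 ≈ −$288 billion.

−$288 billion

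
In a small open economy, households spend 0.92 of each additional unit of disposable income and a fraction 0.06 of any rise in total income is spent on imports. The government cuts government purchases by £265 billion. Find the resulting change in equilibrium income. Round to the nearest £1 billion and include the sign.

Government-spending multiplier = 1/(1 − c + m) = 1/(1 − 0.92 + 0.06) = 1/0.14 ≈ 7.143.
ΔY = k × ΔG = (−£265 billion) / 0.14 ≈ −£1,893 billion.

−£1,893 billion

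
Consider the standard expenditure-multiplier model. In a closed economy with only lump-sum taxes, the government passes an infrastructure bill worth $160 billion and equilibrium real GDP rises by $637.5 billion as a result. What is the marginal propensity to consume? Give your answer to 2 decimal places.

0.75

Implied spending multiplier k = ΔY/ΔG = 637.5/160 ≈ 3.9844.
Since k = 1/(1 − MPC), MPC = 1 − 1/k = 1 − ΔG/ΔY = 1 − 160/637.5 ≈ 0.75.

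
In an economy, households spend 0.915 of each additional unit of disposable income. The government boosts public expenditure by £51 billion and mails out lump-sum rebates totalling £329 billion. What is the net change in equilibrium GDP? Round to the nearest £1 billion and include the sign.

+£4,142 billion

Expenditure multiplier = 1/(1 − MPC) = 1/(1 − 0.915) = 1/0.085 ≈ 11.765.
ΔG contributes k·ΔG = (+£51 billion) / 0.085 = +£600 billion.
ΔT of −£329 billion changes first-round spending by −c·ΔT = +£301.035 billion, contributing k·(−c·ΔT) = (+£301.035 billion) / 0.085 ≈ +£3,541.6 billion.
Net ΔY = k(ΔG − c·ΔT) = (+£352.035 billion) / 0.085 ≈ +£4,142 billion.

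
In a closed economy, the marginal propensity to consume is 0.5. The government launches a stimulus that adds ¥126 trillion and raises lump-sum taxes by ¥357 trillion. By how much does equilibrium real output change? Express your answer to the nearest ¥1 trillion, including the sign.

Expenditure multiplier = 1/(1 − MPC) = 1/(1 − 0.5) = 1/0.5 = 2.
ΔG contributes k·ΔG = (+¥126 trillion) / 0.5 = +¥252 trillion.
ΔT of +¥357 trillion changes first-round spending by −c·ΔT = −¥178.5 trillion, contributing k·(−c·ΔT) = (−¥178.5 trillion) / 0.5 = −¥357 trillion.
Net ΔY = k(ΔG − c·ΔT) = (−¥52.5 trillion) / 0.5 = −¥105 trillion.

−¥105 trillion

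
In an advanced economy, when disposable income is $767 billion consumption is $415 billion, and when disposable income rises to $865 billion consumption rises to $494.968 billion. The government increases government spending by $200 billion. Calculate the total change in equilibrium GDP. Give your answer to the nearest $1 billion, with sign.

+$1,087 billion

MPC = ΔC/ΔYd = (494.968 − 415)/(865 − 767) = 79.968/98 = 0.816.
Government-spending multiplier = 1/(1 − MPC) = 1/(1 − 0.816) = 1/0.184 ≈ 5.435.
ΔY = k × ΔG = (+$200 billion) / 0.184 ≈ +$1,087 billion.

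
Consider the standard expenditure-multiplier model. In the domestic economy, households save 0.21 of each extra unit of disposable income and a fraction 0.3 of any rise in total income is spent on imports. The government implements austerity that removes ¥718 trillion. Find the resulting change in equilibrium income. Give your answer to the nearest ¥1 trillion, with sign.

−¥1,408 trillion

MPC = 1 − MPS = 1 − 0.21 = 0.79.
Expenditure multiplier = 1/(1 − c + m) = 1/(1 − 0.79 + 0.3) = 1/0.51 ≈ 1.961.
ΔY = k × ΔG = (−¥718 trillion) / 0.51 ≈ −¥1,408 trillion.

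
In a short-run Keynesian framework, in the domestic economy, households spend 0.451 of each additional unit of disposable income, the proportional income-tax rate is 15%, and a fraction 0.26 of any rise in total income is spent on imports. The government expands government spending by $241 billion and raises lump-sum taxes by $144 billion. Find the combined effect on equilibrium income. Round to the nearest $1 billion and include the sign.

+$201 billion

Expenditure multiplier = 1/(1 − c(1−t) + m) = 1/(1 − 0.451×0.85 + 0.26) = 1/0.87665 ≈ 1.141.
ΔG contributes k·ΔG = (+$241 billion) / 0.87665 ≈ +$274.9 billion.
ΔT of +$144 billion changes first-round spending by −c·ΔT = −$64.944 billion, contributing k·(−c·ΔT) = (−$64.944 billion) / 0.87665 ≈ −$74.1 billion.
Net ΔY = k(ΔG − c·ΔT) = (+$176.056 billion) / 0.87665 ≈ +$201 billion.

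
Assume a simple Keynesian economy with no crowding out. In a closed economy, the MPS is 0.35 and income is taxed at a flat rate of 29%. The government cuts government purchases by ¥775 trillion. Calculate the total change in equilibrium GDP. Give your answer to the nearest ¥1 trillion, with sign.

−¥1,439 trillion

MPC = 1 − MPS = 1 − 0.35 = 0.65.
Government-spending multiplier = 1/(1 − c(1−t)) = 1/(1 − 0.65×0.71) = 1/0.5385 ≈ 1.857.
ΔY = k × ΔG = (−¥775 trillion) / 0.5385 ≈ −¥1,439 trillion.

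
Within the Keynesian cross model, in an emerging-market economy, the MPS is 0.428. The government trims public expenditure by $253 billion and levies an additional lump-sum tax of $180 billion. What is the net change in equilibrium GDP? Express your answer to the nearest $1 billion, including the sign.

−$832 billion

MPC = 1 − MPS = 1 − 0.428 = 0.572.
Expenditure multiplier = 1/(1 − MPC) = 1/(1 − 0.572) = 1/0.428 ≈ 2.336.
ΔG contributes k·ΔG = (−$253 billion) / 0.428 ≈ −$591.1 billion.
ΔT of +$180 billion changes first-round spending by −c·ΔT = −$102.96 billion, contributing k·(−c·ΔT) = (−$102.96 billion) / 0.428 ≈ −$240.6 billion.
Net ΔY = k(ΔG − c·ΔT) = (−$355.96 billion) / 0.428 ≈ −$832 billion.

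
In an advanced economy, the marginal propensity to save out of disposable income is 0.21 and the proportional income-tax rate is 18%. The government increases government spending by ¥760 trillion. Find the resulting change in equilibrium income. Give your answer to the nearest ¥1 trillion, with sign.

MPC = 1 − MPS = 1 − 0.21 = 0.79.
Spending multiplier = 1/(1 − c(1−t)) = 1/(1 − 0.79×0.82) = 1/0.3522 ≈ 2.839.
ΔY = k × ΔG = (+¥760 trillion) / 0.3522 ≈ +¥2,158 trillion.

+¥2,158 trillion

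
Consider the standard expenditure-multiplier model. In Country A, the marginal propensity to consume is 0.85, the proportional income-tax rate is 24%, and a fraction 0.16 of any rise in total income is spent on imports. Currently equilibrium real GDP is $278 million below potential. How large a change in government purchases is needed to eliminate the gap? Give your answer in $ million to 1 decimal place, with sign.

+$142.9 million

Spending multiplier = 1/(1 − c(1−t) + m) = 1/(1 − 0.85×0.76 + 0.16) = 1/0.514 ≈ 1.946.
Need ΔY = +$278 million, so ΔG = ΔY/k = (+$278 million) × 0.514 ≈ +$142.9 million.
The government should increase government purchases by $142.9 million.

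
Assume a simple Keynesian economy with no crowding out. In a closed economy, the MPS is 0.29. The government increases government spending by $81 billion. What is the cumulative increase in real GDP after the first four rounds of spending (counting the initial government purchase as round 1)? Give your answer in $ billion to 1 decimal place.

MPC = 1 − MPS = 1 − 0.29 = 0.71.
Round 1 adds ΔG = $81 billion; each later round is MPC = 0.71 times the previous.
After 4 rounds: 81 + 57.51 + 40.8321 + 28.990791 = ΔG·(1 − c^4)/(1 − c) = 81 × (1 − 0.25411681)/0.29 ≈ $208.3 billion.

$208.3 billion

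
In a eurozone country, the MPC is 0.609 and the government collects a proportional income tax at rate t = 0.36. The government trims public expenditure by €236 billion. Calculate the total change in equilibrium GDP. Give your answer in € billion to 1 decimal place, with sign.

−€386.7 billion

Expenditure multiplier = 1/(1 − c(1−t)) = 1/(1 − 0.609×0.64) = 1/0.61024 ≈ 1.639.
ΔY = k × ΔG = (−€236 billion) / 0.61024 ≈ −€386.7 billion.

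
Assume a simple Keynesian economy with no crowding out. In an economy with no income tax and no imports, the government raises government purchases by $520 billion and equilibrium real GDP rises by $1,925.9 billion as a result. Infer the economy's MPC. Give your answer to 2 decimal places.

0.73

Implied spending multiplier k = ΔY/ΔG = 1,925.9/520 ≈ 3.7037.
Since k = 1/(1 − MPC), MPC = 1 − 1/k = 1 − ΔG/ΔY = 1 − 520/1,925.9 ≈ 0.73.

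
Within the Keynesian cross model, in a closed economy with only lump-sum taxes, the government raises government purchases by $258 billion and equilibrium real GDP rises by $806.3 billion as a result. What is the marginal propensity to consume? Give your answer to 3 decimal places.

Implied spending multiplier k = ΔY/ΔG = 806.3/258 ≈ 3.1252.
Since k = 1/(1 − MPC), MPC = 1 − 1/k = 1 − ΔG/ΔY = 1 − 258/806.3 ≈ 0.680.

0.680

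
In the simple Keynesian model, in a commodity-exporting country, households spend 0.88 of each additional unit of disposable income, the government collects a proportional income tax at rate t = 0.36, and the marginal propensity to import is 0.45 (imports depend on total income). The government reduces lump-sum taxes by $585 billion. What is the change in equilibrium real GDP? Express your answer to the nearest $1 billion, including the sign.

A lump-sum tax change of −$585 billion shifts disposable income by +$585 billion; first-round consumption changes by −c × ΔT = −0.88 × (−$585 billion) = +$514.8 billion.
Expenditure multiplier = 1/(1 − c(1−t) + m) = 1/(1 − 0.88×0.64 + 0.45) = 1/0.8868 ≈ 1.128.
The tax multiplier is −c × k ≈ −0.992, so ΔY = k × (−c·ΔT) = (+$514.8 billion) / 0.8868 ≈ +$581 billion.

+$581 billion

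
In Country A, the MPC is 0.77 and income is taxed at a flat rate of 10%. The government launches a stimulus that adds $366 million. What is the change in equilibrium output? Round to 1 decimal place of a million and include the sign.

+$1,192.2 million

Expenditure multiplier = 1/(1 − c(1−t)) = 1/(1 − 0.77×0.9) = 1/0.307 ≈ 3.257.
ΔY = k × ΔG = (+$366 million) / 0.307 ≈ +$1,192.2 million.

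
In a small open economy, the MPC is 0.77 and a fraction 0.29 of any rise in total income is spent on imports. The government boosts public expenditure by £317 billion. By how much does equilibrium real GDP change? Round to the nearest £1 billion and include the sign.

Expenditure multiplier = 1/(1 − c + m) = 1/(1 − 0.77 + 0.29) = 1/0.52 ≈ 1.923.
ΔY = k × ΔG = (+£317 billion) / 0.52 ≈ +£610 billion.

+£610 billion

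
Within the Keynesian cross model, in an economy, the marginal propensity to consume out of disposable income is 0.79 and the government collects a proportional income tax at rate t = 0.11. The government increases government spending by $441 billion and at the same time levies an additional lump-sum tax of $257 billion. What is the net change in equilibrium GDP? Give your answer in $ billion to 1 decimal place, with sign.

+$801.5 billion

Expenditure multiplier = 1/(1 − c(1−t)) = 1/(1 − 0.79×0.89) = 1/0.2969 ≈ 3.368.
ΔG contributes k·ΔG = (+$441 billion) / 0.2969 ≈ +$1,485.3 billion.
ΔT of +$257 billion changes first-round spending by −c·ΔT = −$203.03 billion, contributing k·(−c·ΔT) = (−$203.03 billion) / 0.2969 ≈ −$683.8 billion.
Net ΔY = k(ΔG − c·ΔT) = (+$237.97 billion) / 0.2969 ≈ +$801.5 billion.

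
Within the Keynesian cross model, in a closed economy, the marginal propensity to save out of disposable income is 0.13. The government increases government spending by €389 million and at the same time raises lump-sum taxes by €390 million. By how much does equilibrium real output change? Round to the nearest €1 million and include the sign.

MPC = 1 − MPS = 1 − 0.13 = 0.87.
Expenditure multiplier = 1/(1 − MPC) = 1/(1 − 0.87) = 1/0.13 ≈ 7.692.
ΔG contributes k·ΔG = (+€389 million) / 0.13 ≈ +€2,992.3 million.
ΔT of +€390 million changes first-round spending by −c·ΔT = −€339.3 million, contributing k·(−c·ΔT) = (−€339.3 million) / 0.13 = −€2,610 million.
Net ΔY = k(ΔG − c·ΔT) = (+€49.7 million) / 0.13 ≈ +€382 million.

+€382 million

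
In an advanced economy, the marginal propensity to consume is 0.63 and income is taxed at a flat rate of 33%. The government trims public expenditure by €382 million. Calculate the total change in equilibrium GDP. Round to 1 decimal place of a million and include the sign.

Spending multiplier = 1/(1 − c(1−t)) = 1/(1 − 0.63×0.67) = 1/0.5779 ≈ 1.73.
ΔY = k × ΔG = (−€382 million) / 0.5779 ≈ −€661 million.

−€661.0 million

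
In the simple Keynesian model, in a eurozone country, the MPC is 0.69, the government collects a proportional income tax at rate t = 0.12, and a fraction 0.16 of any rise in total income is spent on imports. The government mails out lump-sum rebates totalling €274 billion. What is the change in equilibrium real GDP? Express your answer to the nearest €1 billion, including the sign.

A lump-sum tax change of −€274 billion shifts disposable income by +€274 billion; first-round consumption changes by −c × ΔT = −0.69 × (−€274 billion) = +€189.06 billion.
Expenditure multiplier = 1/(1 − c(1−t) + m) = 1/(1 − 0.69×0.88 + 0.16) = 1/0.5528 ≈ 1.809.
The tax multiplier is −c × k ≈ −1.248, so ΔY = k × (−c·ΔT) = (+€189.06 billion) / 0.5528 ≈ +€342 billion.

+€342 billion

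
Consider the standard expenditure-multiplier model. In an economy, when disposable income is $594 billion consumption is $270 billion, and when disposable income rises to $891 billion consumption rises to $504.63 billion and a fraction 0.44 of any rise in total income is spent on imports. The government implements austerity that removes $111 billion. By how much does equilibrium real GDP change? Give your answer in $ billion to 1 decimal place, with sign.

−$170.8 billion

MPC = ΔC/ΔYd = (504.63 − 270)/(891 − 594) = 234.63/297 = 0.79.
Spending multiplier = 1/(1 − c + m) = 1/(1 − 0.79 + 0.44) = 1/0.65 ≈ 1.538.
ΔY = k × ΔG = (−$111 billion) / 0.65 ≈ −$170.8 billion.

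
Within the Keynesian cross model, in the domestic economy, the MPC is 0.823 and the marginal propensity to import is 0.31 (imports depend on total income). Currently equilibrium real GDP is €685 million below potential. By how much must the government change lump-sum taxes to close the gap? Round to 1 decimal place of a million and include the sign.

Spending multiplier = 1/(1 − c + m) = 1/(1 − 0.823 + 0.31) = 1/0.487 ≈ 2.053.
Tax multiplier = −c·k = −0.823/0.487 ≈ −1.69. Need ΔY = +€685 million, so ΔT = ΔY/(−c·k) = −(+€685 million) × 0.487 / 0.823 ≈ −€405.3 million.
The government should cut lump-sum taxes by €405.3 million.

−€405.3 million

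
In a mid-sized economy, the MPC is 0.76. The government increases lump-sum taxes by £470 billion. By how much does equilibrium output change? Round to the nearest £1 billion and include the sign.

−£1,488 billion

A lump-sum tax change of +£470 billion shifts disposable income by −£470 billion; first-round consumption changes by −c × ΔT = −0.76 × (+£470 billion) = −£357.2 billion.
Expenditure multiplier = 1/(1 − MPC) = 1/(1 − 0.76) = 1/0.24 ≈ 4.167.
The tax multiplier is −c × k ≈ −3.167, so ΔY = k × (−c·ΔT) = (−£357.2 billion) / 0.24 ≈ −£1,488 billion.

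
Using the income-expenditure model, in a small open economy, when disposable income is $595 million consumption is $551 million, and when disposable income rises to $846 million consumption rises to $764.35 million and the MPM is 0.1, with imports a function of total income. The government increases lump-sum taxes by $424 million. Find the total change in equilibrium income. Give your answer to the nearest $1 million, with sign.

−$1,442 million

MPC = ΔC/ΔYd = (764.35 − 551)/(846 − 595) = 213.35/251 = 0.85.
A lump-sum tax change of +$424 million shifts disposable income by −$424 million; first-round consumption changes by −c × ΔT = −0.85 × (+$424 million) = −$360.4 million.
Expenditure multiplier = 1/(1 − c + m) = 1/(1 − 0.85 + 0.1) = 1/0.25 = 4.
The tax multiplier is −c × k = −3.4, so ΔY = k × (−c·ΔT) = (−$360.4 million) / 0.25 ≈ −$1,442 million.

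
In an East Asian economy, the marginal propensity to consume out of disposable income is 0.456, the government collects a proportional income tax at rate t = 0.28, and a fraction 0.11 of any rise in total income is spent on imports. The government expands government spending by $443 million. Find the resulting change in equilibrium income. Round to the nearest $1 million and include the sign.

Spending multiplier = 1/(1 − c(1−t) + m) = 1/(1 − 0.456×0.72 + 0.11) = 1/0.78168 ≈ 1.279.
ΔY = k × ΔG = (+$443 million) / 0.78168 ≈ +$567 million.

+$567 million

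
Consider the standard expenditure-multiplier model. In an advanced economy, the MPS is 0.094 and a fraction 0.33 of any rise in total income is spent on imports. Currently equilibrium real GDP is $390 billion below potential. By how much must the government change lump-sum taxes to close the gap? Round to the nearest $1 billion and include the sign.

MPC = 1 − MPS = 1 − 0.094 = 0.906.
Spending multiplier = 1/(1 − c + m) = 1/(1 − 0.906 + 0.33) = 1/0.424 ≈ 2.358.
Tax multiplier = −c·k = −0.906/0.424 ≈ −2.137. Need ΔY = +$390 billion, so ΔT = ΔY/(−c·k) = −(+$390 billion) × 0.424 / 0.906 ≈ −$183 billion.
The government should cut lump-sum taxes by $183 billion.

−$183 billion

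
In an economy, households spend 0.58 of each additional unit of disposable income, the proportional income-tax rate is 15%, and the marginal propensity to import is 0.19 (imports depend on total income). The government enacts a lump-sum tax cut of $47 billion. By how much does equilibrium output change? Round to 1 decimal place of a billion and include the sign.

A lump-sum tax change of −$47 billion shifts disposable income by +$47 billion; first-round consumption changes by −c × ΔT = −0.58 × (−$47 billion) = +$27.26 billion.
Expenditure multiplier = 1/(1 − c(1−t) + m) = 1/(1 − 0.58×0.85 + 0.19) = 1/0.697 ≈ 1.435.
The tax multiplier is −c × k ≈ −0.832, so ΔY = k × (−c·ΔT) = (+$27.26 billion) / 0.697 ≈ +$39.1 billion.

+$39.1 billion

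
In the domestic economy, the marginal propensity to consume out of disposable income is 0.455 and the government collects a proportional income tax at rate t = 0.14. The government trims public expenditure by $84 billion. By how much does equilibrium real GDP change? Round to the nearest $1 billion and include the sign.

Spending multiplier = 1/(1 − c(1−t)) = 1/(1 − 0.455×0.86) = 1/0.6087 ≈ 1.643.
ΔY = k × ΔG = (−$84 billion) / 0.6087 ≈ −$138 billion.

−$138 billion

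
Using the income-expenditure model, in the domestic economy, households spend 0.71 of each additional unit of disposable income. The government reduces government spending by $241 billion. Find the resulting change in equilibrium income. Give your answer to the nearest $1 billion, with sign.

Government-spending multiplier = 1/(1 − MPC) = 1/(1 − 0.71) = 1/0.29 ≈ 3.448.
ΔY = k × ΔG = (−$241 billion) / 0.29 ≈ −$831 billion.

−$831 billion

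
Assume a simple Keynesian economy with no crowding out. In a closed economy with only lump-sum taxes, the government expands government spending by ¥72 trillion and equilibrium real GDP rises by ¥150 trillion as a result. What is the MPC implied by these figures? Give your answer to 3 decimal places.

0.520

Implied spending multiplier k = ΔY/ΔG = 150/72 ≈ 2.0833.
Since k = 1/(1 − MPC), MPC = 1 − 1/k = 1 − ΔG/ΔY = 1 − 72/150 = 0.520.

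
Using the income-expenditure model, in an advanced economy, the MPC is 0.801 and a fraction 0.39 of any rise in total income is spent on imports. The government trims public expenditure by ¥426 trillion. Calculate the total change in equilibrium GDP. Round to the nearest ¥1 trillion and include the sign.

Spending multiplier = 1/(1 − c + m) = 1/(1 − 0.801 + 0.39) = 1/0.589 ≈ 1.698.
ΔY = k × ΔG = (−¥426 trillion) / 0.589 ≈ −¥723 trillion.

−¥723 trillion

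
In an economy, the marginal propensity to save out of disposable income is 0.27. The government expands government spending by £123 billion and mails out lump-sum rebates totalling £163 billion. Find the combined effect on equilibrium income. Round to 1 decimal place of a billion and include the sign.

+£896.3 billion

MPC = 1 − MPS = 1 − 0.27 = 0.73.
Expenditure multiplier = 1/(1 − MPC) = 1/(1 − 0.73) = 1/0.27 ≈ 3.704.
ΔG contributes k·ΔG = (+£123 billion) / 0.27 ≈ +£455.6 billion.
ΔT of −£163 billion changes first-round spending by −c·ΔT = +£118.99 billion, contributing k·(−c·ΔT) = (+£118.99 billion) / 0.27 ≈ +£440.7 billion.
Net ΔY = k(ΔG − c·ΔT) = (+£241.99 billion) / 0.27 ≈ +£896.3 billion.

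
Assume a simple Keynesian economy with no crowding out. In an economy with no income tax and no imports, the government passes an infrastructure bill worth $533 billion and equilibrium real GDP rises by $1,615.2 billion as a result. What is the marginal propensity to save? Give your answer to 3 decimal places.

0.330

Implied spending multiplier k = ΔY/ΔG = 1,615.2/533 ≈ 3.0304.
Since k = 1/(1 − MPC), MPC = 1 − 1/k = 1 − ΔG/ΔY = 1 − 533/1,615.2 ≈ 0.670.
MPS = 1 − MPC = 0.330.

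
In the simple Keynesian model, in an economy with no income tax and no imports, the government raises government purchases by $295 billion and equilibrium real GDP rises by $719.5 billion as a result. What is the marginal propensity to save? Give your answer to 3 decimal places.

Implied spending multiplier k = ΔY/ΔG = 719.5/295 ≈ 2.439.
Since k = 1/(1 − MPC), MPC = 1 − 1/k = 1 − ΔG/ΔY = 1 − 295/719.5 ≈ 0.590.
MPS = 1 − MPC = 0.410.

0.410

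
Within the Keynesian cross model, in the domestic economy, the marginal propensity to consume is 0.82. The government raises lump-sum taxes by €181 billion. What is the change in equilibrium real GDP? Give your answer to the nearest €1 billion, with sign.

A lump-sum tax change of +€181 billion shifts disposable income by −€181 billion; first-round consumption changes by −c × ΔT = −0.82 × (+€181 billion) = −€148.42 billion.
Expenditure multiplier = 1/(1 − MPC) = 1/(1 − 0.82) = 1/0.18 ≈ 5.556.
The tax multiplier is −c × k ≈ −4.556, so ΔY = k × (−c·ΔT) = (−€148.42 billion) / 0.18 ≈ −€825 billion.

−€825 billion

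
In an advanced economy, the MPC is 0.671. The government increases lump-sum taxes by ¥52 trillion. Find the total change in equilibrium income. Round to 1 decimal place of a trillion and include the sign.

−¥106.1 trillion

A lump-sum tax change of +¥52 trillion shifts disposable income by −¥52 trillion; first-round consumption changes by −c × ΔT = −0.671 × (+¥52 trillion) = −¥34.892 trillion.
Expenditure multiplier = 1/(1 − MPC) = 1/(1 − 0.671) = 1/0.329 ≈ 3.04.
The tax multiplier is −c × k ≈ −2.04, so ΔY = k × (−c·ΔT) = (−¥34.892 trillion) / 0.329 ≈ −¥106.1 trillion.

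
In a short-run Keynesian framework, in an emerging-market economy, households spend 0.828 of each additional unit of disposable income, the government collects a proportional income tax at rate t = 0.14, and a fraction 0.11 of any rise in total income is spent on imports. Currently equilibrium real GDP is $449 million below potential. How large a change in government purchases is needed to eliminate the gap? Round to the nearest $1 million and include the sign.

Spending multiplier = 1/(1 − c(1−t) + m) = 1/(1 − 0.828×0.86 + 0.11) = 1/0.39792 ≈ 2.513.
Need ΔY = +$449 million, so ΔG = ΔY/k = (+$449 million) × 0.39792 ≈ +$179 million.
The government should increase government purchases by $179 million.

+$179 million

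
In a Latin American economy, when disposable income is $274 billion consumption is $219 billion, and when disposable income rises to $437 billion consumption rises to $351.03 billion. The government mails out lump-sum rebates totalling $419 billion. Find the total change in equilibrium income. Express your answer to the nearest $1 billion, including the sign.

MPC = ΔC/ΔYd = (351.03 − 219)/(437 − 274) = 132.03/163 = 0.81.
A lump-sum tax change of −$419 billion shifts disposable income by +$419 billion; first-round consumption changes by −c × ΔT = −0.81 × (−$419 billion) = +$339.39 billion.
Expenditure multiplier = 1/(1 − MPC) = 1/(1 − 0.81) = 1/0.19 ≈ 5.263.
The tax multiplier is −c × k ≈ −4.263, so ΔY = k × (−c·ΔT) = (+$339.39 billion) / 0.19 ≈ +$1,786 billion.

+$1,786 billion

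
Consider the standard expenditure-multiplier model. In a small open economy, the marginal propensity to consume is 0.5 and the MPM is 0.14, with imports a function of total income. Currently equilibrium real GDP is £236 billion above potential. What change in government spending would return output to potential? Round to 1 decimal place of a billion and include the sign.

Spending multiplier = 1/(1 − c + m) = 1/(1 − 0.5 + 0.14) = 1/0.64 ≈ 1.563.
Need ΔY = −£236 billion, so ΔG = ΔY/k = (−£236 billion) × 0.64 ≈ −£151 billion.
The government should cut government spending by £151 billion.

−£151.0 billion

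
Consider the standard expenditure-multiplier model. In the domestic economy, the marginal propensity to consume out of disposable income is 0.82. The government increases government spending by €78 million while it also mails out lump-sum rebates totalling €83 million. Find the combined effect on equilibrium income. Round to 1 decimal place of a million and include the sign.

Expenditure multiplier = 1/(1 − MPC) = 1/(1 − 0.82) = 1/0.18 ≈ 5.556.
ΔG contributes k·ΔG = (+€78 million) / 0.18 ≈ +€433.3 million.
ΔT of −€83 million changes first-round spending by −c·ΔT = +€68.06 million, contributing k·(−c·ΔT) = (+€68.06 million) / 0.18 ≈ +€378.1 million.
Net ΔY = k(ΔG − c·ΔT) = (+€146.06 million) / 0.18 ≈ +€811.4 million.

+€811.4 million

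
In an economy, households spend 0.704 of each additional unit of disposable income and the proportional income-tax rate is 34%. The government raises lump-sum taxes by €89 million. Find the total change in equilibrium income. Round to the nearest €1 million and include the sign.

A lump-sum tax change of +€89 million shifts disposable income by −€89 million; first-round consumption changes by −c × ΔT = −0.704 × (+€89 million) = −€62.656 million.
Expenditure multiplier = 1/(1 − c(1−t)) = 1/(1 − 0.704×0.66) = 1/0.53536 ≈ 1.868.
The tax multiplier is −c × k ≈ −1.315, so ΔY = k × (−c·ΔT) = (−€62.656 million) / 0.53536 ≈ −€117 million.

−€117 million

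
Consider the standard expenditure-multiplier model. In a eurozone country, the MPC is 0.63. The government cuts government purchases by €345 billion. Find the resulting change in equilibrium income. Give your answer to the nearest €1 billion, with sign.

Government-spending multiplier = 1/(1 − MPC) = 1/(1 − 0.63) = 1/0.37 ≈ 2.703.
ΔY = k × ΔG = (−€345 billion) / 0.37 ≈ −€932 billion.

−€932 billion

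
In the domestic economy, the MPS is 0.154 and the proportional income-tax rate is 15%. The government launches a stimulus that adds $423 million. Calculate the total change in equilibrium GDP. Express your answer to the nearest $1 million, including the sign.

+$1,506 million

MPC = 1 − MPS = 1 − 0.154 = 0.846.
Government-spending multiplier = 1/(1 − c(1−t)) = 1/(1 − 0.846×0.85) = 1/0.2809 ≈ 3.56.
ΔY = k × ΔG = (+$423 million) / 0.2809 ≈ +$1,506 million.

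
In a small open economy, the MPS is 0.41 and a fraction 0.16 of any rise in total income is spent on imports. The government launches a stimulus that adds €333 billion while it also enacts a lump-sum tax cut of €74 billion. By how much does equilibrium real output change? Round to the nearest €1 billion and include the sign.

MPC = 1 − MPS = 1 − 0.41 = 0.59.
Expenditure multiplier = 1/(1 − c + m) = 1/(1 − 0.59 + 0.16) = 1/0.57 ≈ 1.754.
ΔG contributes k·ΔG = (+€333 billion) / 0.57 ≈ +€584.2 billion.
ΔT of −€74 billion changes first-round spending by −c·ΔT = +€43.66 billion, contributing k·(−c·ΔT) = (+€43.66 billion) / 0.57 ≈ +€76.6 billion.
Net ΔY = k(ΔG − c·ΔT) = (+€376.66 billion) / 0.57 ≈ +€661 billion.

+€661 billion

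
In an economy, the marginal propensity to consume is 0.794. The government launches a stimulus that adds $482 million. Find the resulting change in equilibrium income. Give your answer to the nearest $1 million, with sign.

Government-spending multiplier = 1/(1 − MPC) = 1/(1 − 0.794) = 1/0.206 ≈ 4.854.
ΔY = k × ΔG = (+$482 million) / 0.206 ≈ +$2,340 million.

+$2,340 million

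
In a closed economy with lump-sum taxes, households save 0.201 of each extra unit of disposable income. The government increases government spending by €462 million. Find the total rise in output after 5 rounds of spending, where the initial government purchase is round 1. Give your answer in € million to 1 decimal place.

€1,550.0 million

MPC = 1 − MPS = 1 − 0.201 = 0.799.
Round 1 adds ΔG = €462 million; each later round is MPC = 0.799 times the previous.
After 5 rounds: 462 + 369.138 + 294.941262 + 235.658068338 + 188.290796602062 = ΔG·(1 − c^5)/(1 − c) = 462 × (1 − 0.325637113603999)/0.201 ≈ €1,550 million.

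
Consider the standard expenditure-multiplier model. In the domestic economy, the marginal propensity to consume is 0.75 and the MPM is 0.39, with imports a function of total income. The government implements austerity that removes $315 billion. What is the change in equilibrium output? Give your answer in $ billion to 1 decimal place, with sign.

−$492.2 billion

Expenditure multiplier = 1/(1 − c + m) = 1/(1 − 0.75 + 0.39) = 1/0.64 ≈ 1.563.
ΔY = k × ΔG = (−$315 billion) / 0.64 ≈ −$492.2 billion.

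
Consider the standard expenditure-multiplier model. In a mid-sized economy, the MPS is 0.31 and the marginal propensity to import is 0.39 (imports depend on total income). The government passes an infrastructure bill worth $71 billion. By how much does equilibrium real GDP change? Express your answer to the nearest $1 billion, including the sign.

+$101 billion

MPC = 1 − MPS = 1 − 0.31 = 0.69.
Expenditure multiplier = 1/(1 − c + m) = 1/(1 − 0.69 + 0.39) = 1/0.7 ≈ 1.429.
ΔY = k × ΔG = (+$71 billion) / 0.7 ≈ +$101 billion.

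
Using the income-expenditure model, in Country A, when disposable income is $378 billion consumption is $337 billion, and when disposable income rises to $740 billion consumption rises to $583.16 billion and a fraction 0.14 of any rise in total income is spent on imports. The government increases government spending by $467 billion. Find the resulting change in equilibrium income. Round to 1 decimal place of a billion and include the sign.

+$1,015.2 billion

MPC = ΔC/ΔYd = (583.16 − 337)/(740 − 378) = 246.16/362 = 0.68.
Expenditure multiplier = 1/(1 − c + m) = 1/(1 − 0.68 + 0.14) = 1/0.46 ≈ 2.174.
ΔY = k × ΔG = (+$467 billion) / 0.46 ≈ +$1,015.2 billion.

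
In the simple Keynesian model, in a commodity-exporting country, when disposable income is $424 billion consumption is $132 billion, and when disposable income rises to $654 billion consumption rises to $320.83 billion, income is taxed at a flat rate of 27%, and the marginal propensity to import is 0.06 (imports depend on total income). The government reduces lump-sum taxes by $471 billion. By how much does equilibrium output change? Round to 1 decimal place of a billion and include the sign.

MPC = ΔC/ΔYd = (320.83 − 132)/(654 − 424) = 188.83/230 = 0.821.
A lump-sum tax change of −$471 billion shifts disposable income by +$471 billion; first-round consumption changes by −c × ΔT = −0.821 × (−$471 billion) = +$386.691 billion.
Expenditure multiplier = 1/(1 − c(1−t) + m) = 1/(1 − 0.821×0.73 + 0.06) = 1/0.46067 ≈ 2.171.
The tax multiplier is −c × k ≈ −1.782, so ΔY = k × (−c·ΔT) = (+$386.691 billion) / 0.46067 ≈ +$839.4 billion.

+$839.4 billion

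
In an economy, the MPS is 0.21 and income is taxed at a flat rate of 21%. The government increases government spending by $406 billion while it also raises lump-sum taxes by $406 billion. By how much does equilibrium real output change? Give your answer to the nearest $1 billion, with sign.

MPC = 1 − MPS = 1 − 0.21 = 0.79.
Expenditure multiplier = 1/(1 − c(1−t)) = 1/(1 − 0.79×0.79) = 1/0.3759 ≈ 2.66.
ΔG contributes k·ΔG = (+$406 billion) / 0.3759 ≈ +$1,080.1 billion.
ΔT of +$406 billion changes first-round spending by −c·ΔT = −$320.74 billion, contributing k·(−c·ΔT) = (−$320.74 billion) / 0.3759 ≈ −$853.3 billion.
Net ΔY = k(ΔG − c·ΔT) = (+$85.26 billion) / 0.3759 ≈ +$227 billion.

+$227 billion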